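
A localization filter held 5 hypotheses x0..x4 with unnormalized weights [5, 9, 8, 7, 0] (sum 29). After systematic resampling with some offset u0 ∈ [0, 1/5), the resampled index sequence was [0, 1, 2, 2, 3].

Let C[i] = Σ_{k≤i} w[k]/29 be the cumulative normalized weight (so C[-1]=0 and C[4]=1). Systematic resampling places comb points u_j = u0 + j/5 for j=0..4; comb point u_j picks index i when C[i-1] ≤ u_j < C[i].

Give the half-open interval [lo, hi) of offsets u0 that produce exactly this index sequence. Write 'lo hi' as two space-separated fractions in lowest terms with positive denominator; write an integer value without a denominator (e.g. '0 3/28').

12/145 23/145

C = [5/29, 14/29, 22/29, 1, 1]
j=0 picked index 0: u0 ∈ [0, 5/29)
j=1 picked index 1: u0 ∈ [-4/145, 41/145)
j=2 picked index 2: u0 ∈ [12/145, 52/145)
j=3 picked index 2: u0 ∈ [-17/145, 23/145)
j=4 picked index 3: u0 ∈ [-6/145, 1/5)
intersection: [12/145, 23/145)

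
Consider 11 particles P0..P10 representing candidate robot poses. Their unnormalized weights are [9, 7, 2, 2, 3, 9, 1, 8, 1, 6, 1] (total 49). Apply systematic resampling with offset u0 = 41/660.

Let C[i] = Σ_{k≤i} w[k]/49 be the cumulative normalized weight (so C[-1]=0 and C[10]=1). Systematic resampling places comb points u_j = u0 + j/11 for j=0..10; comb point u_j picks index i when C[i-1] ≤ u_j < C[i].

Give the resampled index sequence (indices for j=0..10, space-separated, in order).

C = [9/49, 16/49, 18/49, 20/49, 23/49, 32/49, 33/49, 41/49, 6/7, 48/49, 1]
j=0: u_0=41/660 ∈ [0, 9/49) → index 0
j=1: u_1=101/660 ∈ [0, 9/49) → index 0
j=2: u_2=161/660 ∈ [9/49, 16/49) → index 1
j=3: u_3=221/660 ∈ [16/49, 18/49) → index 2
j=4: u_4=281/660 ∈ [20/49, 23/49) → index 4
j=5: u_5=31/60 ∈ [23/49, 32/49) → index 5
j=6: u_6=401/660 ∈ [23/49, 32/49) → index 5
j=7: u_7=461/660 ∈ [33/49, 41/49) → index 7
j=8: u_8=521/660 ∈ [33/49, 41/49) → index 7
j=9: u_9=581/660 ∈ [6/7, 48/49) → index 9
j=10: u_10=641/660 ∈ [6/7, 48/49) → index 9

0 0 1 2 4 5 5 7 7 9 9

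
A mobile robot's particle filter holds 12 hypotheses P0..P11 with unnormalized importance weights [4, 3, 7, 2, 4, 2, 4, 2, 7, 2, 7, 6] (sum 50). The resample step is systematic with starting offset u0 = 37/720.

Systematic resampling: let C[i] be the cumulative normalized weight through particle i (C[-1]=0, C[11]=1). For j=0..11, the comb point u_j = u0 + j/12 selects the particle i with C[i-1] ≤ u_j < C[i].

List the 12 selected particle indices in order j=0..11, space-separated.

0 1 2 3 4 6 7 8 9 10 11 11

C = [2/25, 7/50, 7/25, 8/25, 2/5, 11/25, 13/25, 14/25, 7/10, 37/50, 22/25, 1]
j=0: u_0=37/720 ∈ [0, 2/25) → index 0
j=1: u_1=97/720 ∈ [2/25, 7/50) → index 1
j=2: u_2=157/720 ∈ [7/50, 7/25) → index 2
j=3: u_3=217/720 ∈ [7/25, 8/25) → index 3
j=4: u_4=277/720 ∈ [8/25, 2/5) → index 4
j=5: u_5=337/720 ∈ [11/25, 13/25) → index 6
j=6: u_6=397/720 ∈ [13/25, 14/25) → index 7
j=7: u_7=457/720 ∈ [14/25, 7/10) → index 8
j=8: u_8=517/720 ∈ [7/10, 37/50) → index 9
j=9: u_9=577/720 ∈ [37/50, 22/25) → index 10
j=10: u_10=637/720 ∈ [22/25, 1) → index 11
j=11: u_11=697/720 ∈ [22/25, 1) → index 11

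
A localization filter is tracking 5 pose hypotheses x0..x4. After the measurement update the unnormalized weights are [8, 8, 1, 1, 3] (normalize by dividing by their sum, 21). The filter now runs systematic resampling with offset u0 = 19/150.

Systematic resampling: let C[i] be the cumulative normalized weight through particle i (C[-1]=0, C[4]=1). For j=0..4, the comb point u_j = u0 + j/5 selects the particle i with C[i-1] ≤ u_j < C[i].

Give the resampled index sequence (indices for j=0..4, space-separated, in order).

C = [8/21, 16/21, 17/21, 6/7, 1]
j=0: u_0=19/150 ∈ [0, 8/21) → index 0
j=1: u_1=49/150 ∈ [0, 8/21) → index 0
j=2: u_2=79/150 ∈ [8/21, 16/21) → index 1
j=3: u_3=109/150 ∈ [8/21, 16/21) → index 1
j=4: u_4=139/150 ∈ [6/7, 1) → index 4

0 0 1 1 4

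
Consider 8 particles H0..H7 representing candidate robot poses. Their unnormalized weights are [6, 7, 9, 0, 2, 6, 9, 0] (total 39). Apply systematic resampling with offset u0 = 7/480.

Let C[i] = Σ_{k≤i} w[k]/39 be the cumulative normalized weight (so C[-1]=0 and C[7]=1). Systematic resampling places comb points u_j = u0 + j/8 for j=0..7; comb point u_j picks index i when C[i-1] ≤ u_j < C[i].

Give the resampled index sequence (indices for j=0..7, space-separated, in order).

C = [2/13, 1/3, 22/39, 22/39, 8/13, 10/13, 1, 1]
j=0: u_0=7/480 ∈ [0, 2/13) → index 0
j=1: u_1=67/480 ∈ [0, 2/13) → index 0
j=2: u_2=127/480 ∈ [2/13, 1/3) → index 1
j=3: u_3=187/480 ∈ [1/3, 22/39) → index 2
j=4: u_4=247/480 ∈ [1/3, 22/39) → index 2
j=5: u_5=307/480 ∈ [8/13, 10/13) → index 5
j=6: u_6=367/480 ∈ [8/13, 10/13) → index 5
j=7: u_7=427/480 ∈ [10/13, 1) → index 6

0 0 1 2 2 5 5 6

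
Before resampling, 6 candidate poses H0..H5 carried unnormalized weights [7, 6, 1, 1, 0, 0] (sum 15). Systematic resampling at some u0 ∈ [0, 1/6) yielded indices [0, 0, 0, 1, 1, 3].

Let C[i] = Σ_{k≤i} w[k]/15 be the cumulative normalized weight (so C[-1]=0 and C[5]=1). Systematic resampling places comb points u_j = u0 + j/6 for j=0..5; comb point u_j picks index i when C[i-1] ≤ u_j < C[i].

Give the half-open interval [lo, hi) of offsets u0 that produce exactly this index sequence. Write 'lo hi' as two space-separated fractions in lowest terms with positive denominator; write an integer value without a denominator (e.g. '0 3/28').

1/10 2/15

C = [7/15, 13/15, 14/15, 1, 1, 1]
j=0 picked index 0: u0 ∈ [0, 7/15)
j=1 picked index 0: u0 ∈ [-1/6, 3/10)
j=2 picked index 0: u0 ∈ [-1/3, 2/15)
j=3 picked index 1: u0 ∈ [-1/30, 11/30)
j=4 picked index 1: u0 ∈ [-1/5, 1/5)
j=5 picked index 3: u0 ∈ [1/10, 1/6)
intersection: [1/10, 2/15)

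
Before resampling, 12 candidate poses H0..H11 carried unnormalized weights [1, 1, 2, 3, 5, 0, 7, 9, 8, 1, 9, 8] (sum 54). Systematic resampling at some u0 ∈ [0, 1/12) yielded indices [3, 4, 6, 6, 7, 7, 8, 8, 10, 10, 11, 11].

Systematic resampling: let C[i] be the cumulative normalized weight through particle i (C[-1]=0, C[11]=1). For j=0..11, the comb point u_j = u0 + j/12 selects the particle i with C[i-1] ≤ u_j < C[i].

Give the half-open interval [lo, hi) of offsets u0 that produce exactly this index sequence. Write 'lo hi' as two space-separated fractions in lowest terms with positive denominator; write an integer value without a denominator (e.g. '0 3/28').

C = [1/54, 1/27, 2/27, 7/54, 2/9, 2/9, 19/54, 14/27, 2/3, 37/54, 23/27, 1]
j=0 picked index 3: u0 ∈ [2/27, 7/54)
j=1 picked index 4: u0 ∈ [5/108, 5/36)
j=2 picked index 6: u0 ∈ [1/18, 5/27)
j=3 picked index 6: u0 ∈ [-1/36, 11/108)
j=4 picked index 7: u0 ∈ [1/54, 5/27)
j=5 picked index 7: u0 ∈ [-7/108, 11/108)
j=6 picked index 8: u0 ∈ [1/54, 1/6)
j=7 picked index 8: u0 ∈ [-7/108, 1/12)
j=8 picked index 10: u0 ∈ [1/54, 5/27)
j=9 picked index 10: u0 ∈ [-7/108, 11/108)
j=10 picked index 11: u0 ∈ [1/54, 1/6)
j=11 picked index 11: u0 ∈ [-7/108, 1/12)
intersection: [2/27, 1/12)

2/27 1/12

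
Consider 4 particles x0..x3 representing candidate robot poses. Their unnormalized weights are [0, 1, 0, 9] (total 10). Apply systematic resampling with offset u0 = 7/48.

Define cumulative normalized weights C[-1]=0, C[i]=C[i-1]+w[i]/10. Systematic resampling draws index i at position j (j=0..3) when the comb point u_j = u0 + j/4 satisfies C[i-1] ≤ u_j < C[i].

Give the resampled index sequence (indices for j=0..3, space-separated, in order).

C = [0, 1/10, 1/10, 1]
j=0: u_0=7/48 ∈ [1/10, 1) → index 3
j=1: u_1=19/48 ∈ [1/10, 1) → index 3
j=2: u_2=31/48 ∈ [1/10, 1) → index 3
j=3: u_3=43/48 ∈ [1/10, 1) → index 3

3 3 3 3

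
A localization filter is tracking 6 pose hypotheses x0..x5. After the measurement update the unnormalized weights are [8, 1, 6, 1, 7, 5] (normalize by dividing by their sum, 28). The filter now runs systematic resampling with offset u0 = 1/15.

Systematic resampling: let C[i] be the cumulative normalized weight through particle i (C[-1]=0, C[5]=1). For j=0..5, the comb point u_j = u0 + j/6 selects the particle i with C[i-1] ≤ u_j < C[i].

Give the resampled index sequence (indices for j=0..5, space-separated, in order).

C = [2/7, 9/28, 15/28, 4/7, 23/28, 1]
j=0: u_0=1/15 ∈ [0, 2/7) → index 0
j=1: u_1=7/30 ∈ [0, 2/7) → index 0
j=2: u_2=2/5 ∈ [9/28, 15/28) → index 2
j=3: u_3=17/30 ∈ [15/28, 4/7) → index 3
j=4: u_4=11/15 ∈ [4/7, 23/28) → index 4
j=5: u_5=9/10 ∈ [23/28, 1) → index 5

0 0 2 3 4 5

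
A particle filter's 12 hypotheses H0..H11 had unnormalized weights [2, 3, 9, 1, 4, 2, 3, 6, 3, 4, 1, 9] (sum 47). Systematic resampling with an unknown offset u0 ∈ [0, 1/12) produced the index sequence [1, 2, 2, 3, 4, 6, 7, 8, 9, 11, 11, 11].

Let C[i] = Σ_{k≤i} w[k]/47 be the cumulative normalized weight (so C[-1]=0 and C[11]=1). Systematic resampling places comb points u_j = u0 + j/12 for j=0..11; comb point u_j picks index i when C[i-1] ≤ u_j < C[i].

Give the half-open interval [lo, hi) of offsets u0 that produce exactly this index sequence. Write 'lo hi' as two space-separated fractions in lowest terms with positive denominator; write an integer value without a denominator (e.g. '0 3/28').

11/188 13/188

C = [2/47, 5/47, 14/47, 15/47, 19/47, 21/47, 24/47, 30/47, 33/47, 37/47, 38/47, 1]
j=0 picked index 1: u0 ∈ [2/47, 5/47)
j=1 picked index 2: u0 ∈ [13/564, 121/564)
j=2 picked index 2: u0 ∈ [-17/282, 37/282)
j=3 picked index 3: u0 ∈ [9/188, 13/188)
j=4 picked index 4: u0 ∈ [-2/141, 10/141)
j=5 picked index 6: u0 ∈ [17/564, 53/564)
j=6 picked index 7: u0 ∈ [1/94, 13/94)
j=7 picked index 8: u0 ∈ [31/564, 67/564)
j=8 picked index 9: u0 ∈ [5/141, 17/141)
j=9 picked index 11: u0 ∈ [11/188, 1/4)
j=10 picked index 11: u0 ∈ [-7/282, 1/6)
j=11 picked index 11: u0 ∈ [-61/564, 1/12)
intersection: [11/188, 13/188)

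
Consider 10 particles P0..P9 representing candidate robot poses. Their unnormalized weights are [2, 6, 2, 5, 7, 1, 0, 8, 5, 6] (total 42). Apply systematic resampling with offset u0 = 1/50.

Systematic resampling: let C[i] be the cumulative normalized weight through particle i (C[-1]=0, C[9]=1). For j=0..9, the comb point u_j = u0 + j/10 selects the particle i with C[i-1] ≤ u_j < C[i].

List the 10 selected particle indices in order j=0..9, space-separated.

0 1 2 3 4 4 7 7 8 9

C = [1/21, 4/21, 5/21, 5/14, 11/21, 23/42, 23/42, 31/42, 6/7, 1]
j=0: u_0=1/50 ∈ [0, 1/21) → index 0
j=1: u_1=3/25 ∈ [1/21, 4/21) → index 1
j=2: u_2=11/50 ∈ [4/21, 5/21) → index 2
j=3: u_3=8/25 ∈ [5/21, 5/14) → index 3
j=4: u_4=21/50 ∈ [5/14, 11/21) → index 4
j=5: u_5=13/25 ∈ [5/14, 11/21) → index 4
j=6: u_6=31/50 ∈ [23/42, 31/42) → index 7
j=7: u_7=18/25 ∈ [23/42, 31/42) → index 7
j=8: u_8=41/50 ∈ [31/42, 6/7) → index 8
j=9: u_9=23/25 ∈ [6/7, 1) → index 9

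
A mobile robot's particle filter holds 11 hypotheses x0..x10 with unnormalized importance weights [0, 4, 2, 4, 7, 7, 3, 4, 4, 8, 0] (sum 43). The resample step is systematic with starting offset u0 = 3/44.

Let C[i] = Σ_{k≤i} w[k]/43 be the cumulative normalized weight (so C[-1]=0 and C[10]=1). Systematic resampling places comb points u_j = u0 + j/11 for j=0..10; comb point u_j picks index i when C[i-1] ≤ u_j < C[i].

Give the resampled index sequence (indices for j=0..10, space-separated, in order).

C = [0, 4/43, 6/43, 10/43, 17/43, 24/43, 27/43, 31/43, 35/43, 1, 1]
j=0: u_0=3/44 ∈ [0, 4/43) → index 1
j=1: u_1=7/44 ∈ [6/43, 10/43) → index 3
j=2: u_2=1/4 ∈ [10/43, 17/43) → index 4
j=3: u_3=15/44 ∈ [10/43, 17/43) → index 4
j=4: u_4=19/44 ∈ [17/43, 24/43) → index 5
j=5: u_5=23/44 ∈ [17/43, 24/43) → index 5
j=6: u_6=27/44 ∈ [24/43, 27/43) → index 6
j=7: u_7=31/44 ∈ [27/43, 31/43) → index 7
j=8: u_8=35/44 ∈ [31/43, 35/43) → index 8
j=9: u_9=39/44 ∈ [35/43, 1) → index 9
j=10: u_10=43/44 ∈ [35/43, 1) → index 9

1 3 4 4 5 5 6 7 8 9 9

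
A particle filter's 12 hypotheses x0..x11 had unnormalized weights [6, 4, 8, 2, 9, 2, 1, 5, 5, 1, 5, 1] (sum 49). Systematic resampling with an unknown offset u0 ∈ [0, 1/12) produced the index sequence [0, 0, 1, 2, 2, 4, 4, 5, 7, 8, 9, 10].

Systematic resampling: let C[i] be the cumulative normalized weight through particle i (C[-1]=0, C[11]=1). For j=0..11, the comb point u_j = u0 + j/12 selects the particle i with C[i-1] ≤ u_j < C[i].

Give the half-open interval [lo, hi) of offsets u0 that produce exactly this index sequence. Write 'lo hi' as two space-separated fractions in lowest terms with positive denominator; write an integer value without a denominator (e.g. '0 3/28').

C = [6/49, 10/49, 18/49, 20/49, 29/49, 31/49, 32/49, 37/49, 6/7, 43/49, 48/49, 1]
j=0 picked index 0: u0 ∈ [0, 6/49)
j=1 picked index 0: u0 ∈ [-1/12, 23/588)
j=2 picked index 1: u0 ∈ [-13/294, 11/294)
j=3 picked index 2: u0 ∈ [-9/196, 23/196)
j=4 picked index 2: u0 ∈ [-19/147, 5/147)
j=5 picked index 4: u0 ∈ [-5/588, 103/588)
j=6 picked index 4: u0 ∈ [-9/98, 9/98)
j=7 picked index 5: u0 ∈ [5/588, 29/588)
j=8 picked index 7: u0 ∈ [-2/147, 13/147)
j=9 picked index 8: u0 ∈ [1/196, 3/28)
j=10 picked index 9: u0 ∈ [1/42, 13/294)
j=11 picked index 10: u0 ∈ [-23/588, 37/588)
intersection: [1/42, 5/147)

1/42 5/147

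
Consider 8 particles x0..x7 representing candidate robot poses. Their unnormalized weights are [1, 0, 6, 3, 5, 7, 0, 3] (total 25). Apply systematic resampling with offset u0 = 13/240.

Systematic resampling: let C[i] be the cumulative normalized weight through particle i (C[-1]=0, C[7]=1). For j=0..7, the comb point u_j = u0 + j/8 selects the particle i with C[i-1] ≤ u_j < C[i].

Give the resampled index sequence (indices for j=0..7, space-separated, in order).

2 2 3 4 4 5 5 7

C = [1/25, 1/25, 7/25, 2/5, 3/5, 22/25, 22/25, 1]
j=0: u_0=13/240 ∈ [1/25, 7/25) → index 2
j=1: u_1=43/240 ∈ [1/25, 7/25) → index 2
j=2: u_2=73/240 ∈ [7/25, 2/5) → index 3
j=3: u_3=103/240 ∈ [2/5, 3/5) → index 4
j=4: u_4=133/240 ∈ [2/5, 3/5) → index 4
j=5: u_5=163/240 ∈ [3/5, 22/25) → index 5
j=6: u_6=193/240 ∈ [3/5, 22/25) → index 5
j=7: u_7=223/240 ∈ [22/25, 1) → index 7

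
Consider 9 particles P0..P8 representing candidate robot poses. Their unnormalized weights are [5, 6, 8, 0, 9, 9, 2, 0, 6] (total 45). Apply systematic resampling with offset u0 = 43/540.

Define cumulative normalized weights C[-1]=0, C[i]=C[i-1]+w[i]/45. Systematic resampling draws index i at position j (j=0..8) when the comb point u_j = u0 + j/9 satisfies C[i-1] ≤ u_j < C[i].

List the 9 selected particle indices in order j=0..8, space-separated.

C = [1/9, 11/45, 19/45, 19/45, 28/45, 37/45, 13/15, 13/15, 1]
j=0: u_0=43/540 ∈ [0, 1/9) → index 0
j=1: u_1=103/540 ∈ [1/9, 11/45) → index 1
j=2: u_2=163/540 ∈ [11/45, 19/45) → index 2
j=3: u_3=223/540 ∈ [11/45, 19/45) → index 2
j=4: u_4=283/540 ∈ [19/45, 28/45) → index 4
j=5: u_5=343/540 ∈ [28/45, 37/45) → index 5
j=6: u_6=403/540 ∈ [28/45, 37/45) → index 5
j=7: u_7=463/540 ∈ [37/45, 13/15) → index 6
j=8: u_8=523/540 ∈ [13/15, 1) → index 8

0 1 2 2 4 5 5 6 8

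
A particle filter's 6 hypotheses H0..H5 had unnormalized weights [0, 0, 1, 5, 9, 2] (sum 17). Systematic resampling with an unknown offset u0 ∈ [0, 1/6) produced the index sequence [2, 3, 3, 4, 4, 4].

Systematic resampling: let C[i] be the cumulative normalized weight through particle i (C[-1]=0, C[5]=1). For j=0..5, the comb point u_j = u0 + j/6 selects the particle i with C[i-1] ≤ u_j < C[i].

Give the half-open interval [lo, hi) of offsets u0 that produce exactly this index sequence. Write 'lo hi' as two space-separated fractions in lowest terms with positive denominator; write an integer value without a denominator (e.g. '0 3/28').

0 1/51

C = [0, 0, 1/17, 6/17, 15/17, 1]
j=0 picked index 2: u0 ∈ [0, 1/17)
j=1 picked index 3: u0 ∈ [-11/102, 19/102)
j=2 picked index 3: u0 ∈ [-14/51, 1/51)
j=3 picked index 4: u0 ∈ [-5/34, 13/34)
j=4 picked index 4: u0 ∈ [-16/51, 11/51)
j=5 picked index 4: u0 ∈ [-49/102, 5/102)
intersection: [0, 1/51)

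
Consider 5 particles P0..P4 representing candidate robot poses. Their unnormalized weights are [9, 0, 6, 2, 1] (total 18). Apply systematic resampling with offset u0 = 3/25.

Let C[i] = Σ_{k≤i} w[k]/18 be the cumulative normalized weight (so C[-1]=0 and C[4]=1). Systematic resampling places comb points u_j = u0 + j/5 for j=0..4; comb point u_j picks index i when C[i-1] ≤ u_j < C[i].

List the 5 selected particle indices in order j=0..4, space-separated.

C = [1/2, 1/2, 5/6, 17/18, 1]
j=0: u_0=3/25 ∈ [0, 1/2) → index 0
j=1: u_1=8/25 ∈ [0, 1/2) → index 0
j=2: u_2=13/25 ∈ [1/2, 5/6) → index 2
j=3: u_3=18/25 ∈ [1/2, 5/6) → index 2
j=4: u_4=23/25 ∈ [5/6, 17/18) → index 3

0 0 2 2 3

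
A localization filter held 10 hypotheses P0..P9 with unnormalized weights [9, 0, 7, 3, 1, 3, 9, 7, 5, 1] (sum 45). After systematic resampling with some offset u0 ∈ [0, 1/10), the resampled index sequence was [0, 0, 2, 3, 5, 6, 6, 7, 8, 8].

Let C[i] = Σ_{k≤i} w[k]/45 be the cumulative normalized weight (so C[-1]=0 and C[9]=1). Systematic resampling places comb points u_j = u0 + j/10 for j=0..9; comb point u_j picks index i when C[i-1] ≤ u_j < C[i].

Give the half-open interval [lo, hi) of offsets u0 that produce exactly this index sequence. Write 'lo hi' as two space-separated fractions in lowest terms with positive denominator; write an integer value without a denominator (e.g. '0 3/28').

1/15 7/90

C = [1/5, 1/5, 16/45, 19/45, 4/9, 23/45, 32/45, 13/15, 44/45, 1]
j=0 picked index 0: u0 ∈ [0, 1/5)
j=1 picked index 0: u0 ∈ [-1/10, 1/10)
j=2 picked index 2: u0 ∈ [0, 7/45)
j=3 picked index 3: u0 ∈ [1/18, 11/90)
j=4 picked index 5: u0 ∈ [2/45, 1/9)
j=5 picked index 6: u0 ∈ [1/90, 19/90)
j=6 picked index 6: u0 ∈ [-4/45, 1/9)
j=7 picked index 7: u0 ∈ [1/90, 1/6)
j=8 picked index 8: u0 ∈ [1/15, 8/45)
j=9 picked index 8: u0 ∈ [-1/30, 7/90)
intersection: [1/15, 7/90)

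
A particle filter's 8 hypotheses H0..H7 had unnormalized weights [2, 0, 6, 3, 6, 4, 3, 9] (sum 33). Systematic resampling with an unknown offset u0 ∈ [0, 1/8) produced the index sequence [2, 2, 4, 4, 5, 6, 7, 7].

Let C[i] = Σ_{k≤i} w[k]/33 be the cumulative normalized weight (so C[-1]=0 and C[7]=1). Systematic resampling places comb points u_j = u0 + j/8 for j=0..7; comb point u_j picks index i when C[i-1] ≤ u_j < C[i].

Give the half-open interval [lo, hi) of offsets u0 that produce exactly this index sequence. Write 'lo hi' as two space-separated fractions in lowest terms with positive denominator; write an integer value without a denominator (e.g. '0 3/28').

C = [2/33, 2/33, 8/33, 1/3, 17/33, 7/11, 8/11, 1]
j=0 picked index 2: u0 ∈ [2/33, 8/33)
j=1 picked index 2: u0 ∈ [-17/264, 31/264)
j=2 picked index 4: u0 ∈ [1/12, 35/132)
j=3 picked index 4: u0 ∈ [-1/24, 37/264)
j=4 picked index 5: u0 ∈ [1/66, 3/22)
j=5 picked index 6: u0 ∈ [1/88, 9/88)
j=6 picked index 7: u0 ∈ [-1/44, 1/4)
j=7 picked index 7: u0 ∈ [-13/88, 1/8)
intersection: [1/12, 9/88)

1/12 9/88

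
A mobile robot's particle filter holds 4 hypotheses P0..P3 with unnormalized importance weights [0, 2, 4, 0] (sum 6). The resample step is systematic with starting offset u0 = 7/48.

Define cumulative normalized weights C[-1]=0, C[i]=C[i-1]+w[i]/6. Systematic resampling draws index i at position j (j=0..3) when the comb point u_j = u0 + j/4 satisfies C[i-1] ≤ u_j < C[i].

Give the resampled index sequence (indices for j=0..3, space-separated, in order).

1 2 2 2

C = [0, 1/3, 1, 1]
j=0: u_0=7/48 ∈ [0, 1/3) → index 1
j=1: u_1=19/48 ∈ [1/3, 1) → index 2
j=2: u_2=31/48 ∈ [1/3, 1) → index 2
j=3: u_3=43/48 ∈ [1/3, 1) → index 2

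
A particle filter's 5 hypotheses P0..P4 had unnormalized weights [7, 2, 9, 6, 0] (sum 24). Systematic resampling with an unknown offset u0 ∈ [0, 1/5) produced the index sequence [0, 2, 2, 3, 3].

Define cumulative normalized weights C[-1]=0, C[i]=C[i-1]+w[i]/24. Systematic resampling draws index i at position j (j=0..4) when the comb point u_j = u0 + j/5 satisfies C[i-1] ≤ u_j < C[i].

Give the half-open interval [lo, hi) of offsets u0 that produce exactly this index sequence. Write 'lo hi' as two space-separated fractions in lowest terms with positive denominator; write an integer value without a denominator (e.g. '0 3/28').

C = [7/24, 3/8, 3/4, 1, 1]
j=0 picked index 0: u0 ∈ [0, 7/24)
j=1 picked index 2: u0 ∈ [7/40, 11/20)
j=2 picked index 2: u0 ∈ [-1/40, 7/20)
j=3 picked index 3: u0 ∈ [3/20, 2/5)
j=4 picked index 3: u0 ∈ [-1/20, 1/5)
intersection: [7/40, 1/5)

7/40 1/5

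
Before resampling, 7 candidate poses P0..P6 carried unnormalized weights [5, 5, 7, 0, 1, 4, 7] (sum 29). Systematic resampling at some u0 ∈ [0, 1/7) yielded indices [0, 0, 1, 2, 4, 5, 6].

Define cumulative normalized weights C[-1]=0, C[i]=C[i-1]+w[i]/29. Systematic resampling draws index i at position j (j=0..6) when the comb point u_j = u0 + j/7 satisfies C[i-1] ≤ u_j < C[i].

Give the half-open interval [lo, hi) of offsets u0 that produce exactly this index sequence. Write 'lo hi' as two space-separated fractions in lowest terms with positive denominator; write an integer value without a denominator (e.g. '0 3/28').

C = [5/29, 10/29, 17/29, 17/29, 18/29, 22/29, 1]
j=0 picked index 0: u0 ∈ [0, 5/29)
j=1 picked index 0: u0 ∈ [-1/7, 6/203)
j=2 picked index 1: u0 ∈ [-23/203, 12/203)
j=3 picked index 2: u0 ∈ [-17/203, 32/203)
j=4 picked index 4: u0 ∈ [3/203, 10/203)
j=5 picked index 5: u0 ∈ [-19/203, 9/203)
j=6 picked index 6: u0 ∈ [-20/203, 1/7)
intersection: [3/203, 6/203)

3/203 6/203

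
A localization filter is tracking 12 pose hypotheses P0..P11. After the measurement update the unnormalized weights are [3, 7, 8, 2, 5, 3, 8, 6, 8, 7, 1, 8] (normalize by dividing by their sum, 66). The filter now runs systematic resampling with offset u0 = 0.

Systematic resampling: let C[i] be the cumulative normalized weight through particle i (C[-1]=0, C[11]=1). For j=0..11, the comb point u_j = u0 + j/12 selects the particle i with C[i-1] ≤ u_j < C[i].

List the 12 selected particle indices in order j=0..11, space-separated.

0 1 2 2 4 5 6 7 8 8 9 11

C = [1/22, 5/33, 3/11, 10/33, 25/66, 14/33, 6/11, 7/11, 25/33, 19/22, 29/33, 1]
j=0: u_0=0 ∈ [0, 1/22) → index 0
j=1: u_1=1/12 ∈ [1/22, 5/33) → index 1
j=2: u_2=1/6 ∈ [5/33, 3/11) → index 2
j=3: u_3=1/4 ∈ [5/33, 3/11) → index 2
j=4: u_4=1/3 ∈ [10/33, 25/66) → index 4
j=5: u_5=5/12 ∈ [25/66, 14/33) → index 5
j=6: u_6=1/2 ∈ [14/33, 6/11) → index 6
j=7: u_7=7/12 ∈ [6/11, 7/11) → index 7
j=8: u_8=2/3 ∈ [7/11, 25/33) → index 8
j=9: u_9=3/4 ∈ [7/11, 25/33) → index 8
j=10: u_10=5/6 ∈ [25/33, 19/22) → index 9
j=11: u_11=11/12 ∈ [29/33, 1) → index 11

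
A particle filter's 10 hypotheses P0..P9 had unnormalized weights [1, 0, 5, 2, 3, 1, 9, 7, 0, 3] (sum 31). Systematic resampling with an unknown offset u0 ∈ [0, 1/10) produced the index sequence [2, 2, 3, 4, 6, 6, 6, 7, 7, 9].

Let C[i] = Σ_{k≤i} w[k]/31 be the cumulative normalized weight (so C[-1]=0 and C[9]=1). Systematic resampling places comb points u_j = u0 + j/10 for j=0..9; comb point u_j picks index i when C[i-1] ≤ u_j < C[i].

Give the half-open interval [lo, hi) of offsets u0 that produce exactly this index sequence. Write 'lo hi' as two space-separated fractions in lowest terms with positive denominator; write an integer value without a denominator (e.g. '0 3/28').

1/31 17/310

C = [1/31, 1/31, 6/31, 8/31, 11/31, 12/31, 21/31, 28/31, 28/31, 1]
j=0 picked index 2: u0 ∈ [1/31, 6/31)
j=1 picked index 2: u0 ∈ [-21/310, 29/310)
j=2 picked index 3: u0 ∈ [-1/155, 9/155)
j=3 picked index 4: u0 ∈ [-13/310, 17/310)
j=4 picked index 6: u0 ∈ [-2/155, 43/155)
j=5 picked index 6: u0 ∈ [-7/62, 11/62)
j=6 picked index 6: u0 ∈ [-33/155, 12/155)
j=7 picked index 7: u0 ∈ [-7/310, 63/310)
j=8 picked index 7: u0 ∈ [-19/155, 16/155)
j=9 picked index 9: u0 ∈ [1/310, 1/10)
intersection: [1/31, 17/310)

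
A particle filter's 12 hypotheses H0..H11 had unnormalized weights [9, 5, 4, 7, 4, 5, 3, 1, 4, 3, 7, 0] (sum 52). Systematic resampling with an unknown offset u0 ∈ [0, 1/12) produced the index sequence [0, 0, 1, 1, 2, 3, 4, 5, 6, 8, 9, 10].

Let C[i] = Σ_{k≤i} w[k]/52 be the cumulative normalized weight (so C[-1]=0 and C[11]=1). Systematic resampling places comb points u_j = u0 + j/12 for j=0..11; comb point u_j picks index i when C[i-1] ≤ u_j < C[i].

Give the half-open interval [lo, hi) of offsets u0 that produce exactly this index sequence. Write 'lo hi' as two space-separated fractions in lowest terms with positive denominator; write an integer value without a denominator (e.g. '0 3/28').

C = [9/52, 7/26, 9/26, 25/52, 29/52, 17/26, 37/52, 19/26, 21/26, 45/52, 1, 1]
j=0 picked index 0: u0 ∈ [0, 9/52)
j=1 picked index 0: u0 ∈ [-1/12, 7/78)
j=2 picked index 1: u0 ∈ [1/156, 4/39)
j=3 picked index 1: u0 ∈ [-1/13, 1/52)
j=4 picked index 2: u0 ∈ [-5/78, 1/78)
j=5 picked index 3: u0 ∈ [-11/156, 5/78)
j=6 picked index 4: u0 ∈ [-1/52, 3/52)
j=7 picked index 5: u0 ∈ [-1/39, 11/156)
j=8 picked index 6: u0 ∈ [-1/78, 7/156)
j=9 picked index 8: u0 ∈ [-1/52, 3/52)
j=10 picked index 9: u0 ∈ [-1/39, 5/156)
j=11 picked index 10: u0 ∈ [-2/39, 1/12)
intersection: [1/156, 1/78)

1/156 1/78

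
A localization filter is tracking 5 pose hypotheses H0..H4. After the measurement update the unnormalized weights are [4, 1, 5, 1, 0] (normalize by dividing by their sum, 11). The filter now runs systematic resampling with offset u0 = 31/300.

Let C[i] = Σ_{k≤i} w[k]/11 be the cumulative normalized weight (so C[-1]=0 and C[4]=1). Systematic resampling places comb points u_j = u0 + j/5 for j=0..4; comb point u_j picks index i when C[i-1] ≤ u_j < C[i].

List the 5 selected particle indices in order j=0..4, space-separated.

0 0 2 2 2

C = [4/11, 5/11, 10/11, 1, 1]
j=0: u_0=31/300 ∈ [0, 4/11) → index 0
j=1: u_1=91/300 ∈ [0, 4/11) → index 0
j=2: u_2=151/300 ∈ [5/11, 10/11) → index 2
j=3: u_3=211/300 ∈ [5/11, 10/11) → index 2
j=4: u_4=271/300 ∈ [5/11, 10/11) → index 2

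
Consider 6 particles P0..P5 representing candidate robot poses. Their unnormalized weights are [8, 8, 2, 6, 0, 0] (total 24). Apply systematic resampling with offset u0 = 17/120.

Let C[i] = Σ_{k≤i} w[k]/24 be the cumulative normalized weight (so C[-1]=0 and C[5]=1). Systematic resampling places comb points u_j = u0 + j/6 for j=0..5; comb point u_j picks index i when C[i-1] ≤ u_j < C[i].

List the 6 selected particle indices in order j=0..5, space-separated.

C = [1/3, 2/3, 3/4, 1, 1, 1]
j=0: u_0=17/120 ∈ [0, 1/3) → index 0
j=1: u_1=37/120 ∈ [0, 1/3) → index 0
j=2: u_2=19/40 ∈ [1/3, 2/3) → index 1
j=3: u_3=77/120 ∈ [1/3, 2/3) → index 1
j=4: u_4=97/120 ∈ [3/4, 1) → index 3
j=5: u_5=39/40 ∈ [3/4, 1) → index 3

0 0 1 1 3 3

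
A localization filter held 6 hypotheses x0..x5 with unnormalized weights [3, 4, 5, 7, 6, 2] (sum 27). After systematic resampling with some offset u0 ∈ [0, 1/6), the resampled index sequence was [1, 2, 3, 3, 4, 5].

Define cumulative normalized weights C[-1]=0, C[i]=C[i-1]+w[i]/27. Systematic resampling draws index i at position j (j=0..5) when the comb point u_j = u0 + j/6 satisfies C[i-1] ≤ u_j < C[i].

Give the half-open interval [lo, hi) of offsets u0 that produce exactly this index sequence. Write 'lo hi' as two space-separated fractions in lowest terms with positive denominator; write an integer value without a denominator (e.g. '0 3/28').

1/9 1/6

C = [1/9, 7/27, 4/9, 19/27, 25/27, 1]
j=0 picked index 1: u0 ∈ [1/9, 7/27)
j=1 picked index 2: u0 ∈ [5/54, 5/18)
j=2 picked index 3: u0 ∈ [1/9, 10/27)
j=3 picked index 3: u0 ∈ [-1/18, 11/54)
j=4 picked index 4: u0 ∈ [1/27, 7/27)
j=5 picked index 5: u0 ∈ [5/54, 1/6)
intersection: [1/9, 1/6)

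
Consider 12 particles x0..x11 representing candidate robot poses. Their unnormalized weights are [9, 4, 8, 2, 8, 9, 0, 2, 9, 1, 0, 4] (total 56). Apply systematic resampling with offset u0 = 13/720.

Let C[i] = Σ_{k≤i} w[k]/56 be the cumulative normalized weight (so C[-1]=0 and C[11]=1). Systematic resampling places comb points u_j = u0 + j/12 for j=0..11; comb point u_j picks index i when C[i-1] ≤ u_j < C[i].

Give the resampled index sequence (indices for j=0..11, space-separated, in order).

0 0 1 2 2 4 4 5 5 8 8 11

C = [9/56, 13/56, 3/8, 23/56, 31/56, 5/7, 5/7, 3/4, 51/56, 13/14, 13/14, 1]
j=0: u_0=13/720 ∈ [0, 9/56) → index 0
j=1: u_1=73/720 ∈ [0, 9/56) → index 0
j=2: u_2=133/720 ∈ [9/56, 13/56) → index 1
j=3: u_3=193/720 ∈ [13/56, 3/8) → index 2
j=4: u_4=253/720 ∈ [13/56, 3/8) → index 2
j=5: u_5=313/720 ∈ [23/56, 31/56) → index 4
j=6: u_6=373/720 ∈ [23/56, 31/56) → index 4
j=7: u_7=433/720 ∈ [31/56, 5/7) → index 5
j=8: u_8=493/720 ∈ [31/56, 5/7) → index 5
j=9: u_9=553/720 ∈ [3/4, 51/56) → index 8
j=10: u_10=613/720 ∈ [3/4, 51/56) → index 8
j=11: u_11=673/720 ∈ [13/14, 1) → index 11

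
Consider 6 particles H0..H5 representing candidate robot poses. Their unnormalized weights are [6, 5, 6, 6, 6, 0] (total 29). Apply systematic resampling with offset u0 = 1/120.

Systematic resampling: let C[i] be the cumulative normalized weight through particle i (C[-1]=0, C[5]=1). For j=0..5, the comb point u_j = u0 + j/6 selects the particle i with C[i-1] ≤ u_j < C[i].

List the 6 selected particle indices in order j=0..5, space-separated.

0 0 1 2 3 4

C = [6/29, 11/29, 17/29, 23/29, 1, 1]
j=0: u_0=1/120 ∈ [0, 6/29) → index 0
j=1: u_1=7/40 ∈ [0, 6/29) → index 0
j=2: u_2=41/120 ∈ [6/29, 11/29) → index 1
j=3: u_3=61/120 ∈ [11/29, 17/29) → index 2
j=4: u_4=27/40 ∈ [17/29, 23/29) → index 3
j=5: u_5=101/120 ∈ [23/29, 1) → index 4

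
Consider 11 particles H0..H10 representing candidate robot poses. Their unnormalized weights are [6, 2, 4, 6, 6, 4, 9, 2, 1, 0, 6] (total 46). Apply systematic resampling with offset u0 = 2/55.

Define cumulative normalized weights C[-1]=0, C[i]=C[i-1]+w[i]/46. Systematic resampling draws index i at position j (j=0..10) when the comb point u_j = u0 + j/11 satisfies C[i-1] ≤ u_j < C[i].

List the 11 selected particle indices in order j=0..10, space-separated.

0 0 2 3 4 4 5 6 6 8 10

C = [3/23, 4/23, 6/23, 9/23, 12/23, 14/23, 37/46, 39/46, 20/23, 20/23, 1]
j=0: u_0=2/55 ∈ [0, 3/23) → index 0
j=1: u_1=7/55 ∈ [0, 3/23) → index 0
j=2: u_2=12/55 ∈ [4/23, 6/23) → index 2
j=3: u_3=17/55 ∈ [6/23, 9/23) → index 3
j=4: u_4=2/5 ∈ [9/23, 12/23) → index 4
j=5: u_5=27/55 ∈ [9/23, 12/23) → index 4
j=6: u_6=32/55 ∈ [12/23, 14/23) → index 5
j=7: u_7=37/55 ∈ [14/23, 37/46) → index 6
j=8: u_8=42/55 ∈ [14/23, 37/46) → index 6
j=9: u_9=47/55 ∈ [39/46, 20/23) → index 8
j=10: u_10=52/55 ∈ [20/23, 1) → index 10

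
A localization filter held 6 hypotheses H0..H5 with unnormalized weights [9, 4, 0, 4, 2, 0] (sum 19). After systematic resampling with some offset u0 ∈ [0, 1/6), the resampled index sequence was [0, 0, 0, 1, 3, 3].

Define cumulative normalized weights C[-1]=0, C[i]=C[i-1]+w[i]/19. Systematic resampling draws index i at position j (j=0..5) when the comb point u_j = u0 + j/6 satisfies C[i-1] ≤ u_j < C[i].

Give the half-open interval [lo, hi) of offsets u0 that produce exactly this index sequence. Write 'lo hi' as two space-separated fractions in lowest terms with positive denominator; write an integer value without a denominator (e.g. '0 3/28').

1/57 7/114

C = [9/19, 13/19, 13/19, 17/19, 1, 1]
j=0 picked index 0: u0 ∈ [0, 9/19)
j=1 picked index 0: u0 ∈ [-1/6, 35/114)
j=2 picked index 0: u0 ∈ [-1/3, 8/57)
j=3 picked index 1: u0 ∈ [-1/38, 7/38)
j=4 picked index 3: u0 ∈ [1/57, 13/57)
j=5 picked index 3: u0 ∈ [-17/114, 7/114)
intersection: [1/57, 7/114)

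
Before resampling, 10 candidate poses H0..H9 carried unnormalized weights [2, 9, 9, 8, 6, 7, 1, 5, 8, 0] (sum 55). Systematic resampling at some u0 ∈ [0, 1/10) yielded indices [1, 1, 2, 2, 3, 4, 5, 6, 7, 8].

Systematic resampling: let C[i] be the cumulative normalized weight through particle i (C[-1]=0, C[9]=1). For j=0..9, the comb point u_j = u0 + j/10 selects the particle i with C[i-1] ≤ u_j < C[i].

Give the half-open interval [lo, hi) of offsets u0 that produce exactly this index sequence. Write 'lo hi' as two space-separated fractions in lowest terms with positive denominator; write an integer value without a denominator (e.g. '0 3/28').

C = [2/55, 1/5, 4/11, 28/55, 34/55, 41/55, 42/55, 47/55, 1, 1]
j=0 picked index 1: u0 ∈ [2/55, 1/5)
j=1 picked index 1: u0 ∈ [-7/110, 1/10)
j=2 picked index 2: u0 ∈ [0, 9/55)
j=3 picked index 2: u0 ∈ [-1/10, 7/110)
j=4 picked index 3: u0 ∈ [-2/55, 6/55)
j=5 picked index 4: u0 ∈ [1/110, 13/110)
j=6 picked index 5: u0 ∈ [1/55, 8/55)
j=7 picked index 6: u0 ∈ [1/22, 7/110)
j=8 picked index 7: u0 ∈ [-2/55, 3/55)
j=9 picked index 8: u0 ∈ [-1/22, 1/10)
intersection: [1/22, 3/55)

1/22 3/55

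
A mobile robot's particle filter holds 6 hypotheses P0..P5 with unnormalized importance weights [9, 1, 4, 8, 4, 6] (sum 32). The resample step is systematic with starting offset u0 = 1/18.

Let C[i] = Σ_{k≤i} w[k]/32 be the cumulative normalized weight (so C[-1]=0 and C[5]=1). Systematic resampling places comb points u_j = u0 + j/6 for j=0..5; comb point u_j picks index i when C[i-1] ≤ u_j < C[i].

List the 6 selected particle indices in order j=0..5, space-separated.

C = [9/32, 5/16, 7/16, 11/16, 13/16, 1]
j=0: u_0=1/18 ∈ [0, 9/32) → index 0
j=1: u_1=2/9 ∈ [0, 9/32) → index 0
j=2: u_2=7/18 ∈ [5/16, 7/16) → index 2
j=3: u_3=5/9 ∈ [7/16, 11/16) → index 3
j=4: u_4=13/18 ∈ [11/16, 13/16) → index 4
j=5: u_5=8/9 ∈ [13/16, 1) → index 5

0 0 2 3 4 5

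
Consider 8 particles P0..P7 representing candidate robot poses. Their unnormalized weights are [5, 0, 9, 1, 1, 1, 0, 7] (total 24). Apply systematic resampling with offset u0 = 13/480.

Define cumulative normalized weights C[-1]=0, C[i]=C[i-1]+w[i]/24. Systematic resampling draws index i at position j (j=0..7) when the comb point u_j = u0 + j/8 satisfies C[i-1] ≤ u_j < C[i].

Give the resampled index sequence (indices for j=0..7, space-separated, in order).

0 0 2 2 2 4 7 7

C = [5/24, 5/24, 7/12, 5/8, 2/3, 17/24, 17/24, 1]
j=0: u_0=13/480 ∈ [0, 5/24) → index 0
j=1: u_1=73/480 ∈ [0, 5/24) → index 0
j=2: u_2=133/480 ∈ [5/24, 7/12) → index 2
j=3: u_3=193/480 ∈ [5/24, 7/12) → index 2
j=4: u_4=253/480 ∈ [5/24, 7/12) → index 2
j=5: u_5=313/480 ∈ [5/8, 2/3) → index 4
j=6: u_6=373/480 ∈ [17/24, 1) → index 7
j=7: u_7=433/480 ∈ [17/24, 1) → index 7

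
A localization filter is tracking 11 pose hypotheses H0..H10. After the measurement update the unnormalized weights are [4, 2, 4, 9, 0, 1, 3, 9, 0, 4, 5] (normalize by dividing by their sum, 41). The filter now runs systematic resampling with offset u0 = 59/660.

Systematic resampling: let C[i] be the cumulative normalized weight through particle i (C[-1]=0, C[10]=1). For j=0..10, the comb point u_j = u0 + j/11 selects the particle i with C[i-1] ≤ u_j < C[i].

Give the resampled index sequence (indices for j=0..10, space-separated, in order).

0 2 3 3 3 6 7 7 9 10 10

C = [4/41, 6/41, 10/41, 19/41, 19/41, 20/41, 23/41, 32/41, 32/41, 36/41, 1]
j=0: u_0=59/660 ∈ [0, 4/41) → index 0
j=1: u_1=119/660 ∈ [6/41, 10/41) → index 2
j=2: u_2=179/660 ∈ [10/41, 19/41) → index 3
j=3: u_3=239/660 ∈ [10/41, 19/41) → index 3
j=4: u_4=299/660 ∈ [10/41, 19/41) → index 3
j=5: u_5=359/660 ∈ [20/41, 23/41) → index 6
j=6: u_6=419/660 ∈ [23/41, 32/41) → index 7
j=7: u_7=479/660 ∈ [23/41, 32/41) → index 7
j=8: u_8=49/60 ∈ [32/41, 36/41) → index 9
j=9: u_9=599/660 ∈ [36/41, 1) → index 10
j=10: u_10=659/660 ∈ [36/41, 1) → index 10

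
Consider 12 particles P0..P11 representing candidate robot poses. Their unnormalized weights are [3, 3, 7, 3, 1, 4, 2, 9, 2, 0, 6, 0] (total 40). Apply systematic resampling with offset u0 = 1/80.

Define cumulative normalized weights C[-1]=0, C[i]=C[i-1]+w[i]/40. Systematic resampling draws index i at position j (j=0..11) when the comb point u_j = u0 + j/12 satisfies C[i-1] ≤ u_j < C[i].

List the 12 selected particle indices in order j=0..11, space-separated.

C = [3/40, 3/20, 13/40, 2/5, 17/40, 21/40, 23/40, 4/5, 17/20, 17/20, 1, 1]
j=0: u_0=1/80 ∈ [0, 3/40) → index 0
j=1: u_1=23/240 ∈ [3/40, 3/20) → index 1
j=2: u_2=43/240 ∈ [3/20, 13/40) → index 2
j=3: u_3=21/80 ∈ [3/20, 13/40) → index 2
j=4: u_4=83/240 ∈ [13/40, 2/5) → index 3
j=5: u_5=103/240 ∈ [17/40, 21/40) → index 5
j=6: u_6=41/80 ∈ [17/40, 21/40) → index 5
j=7: u_7=143/240 ∈ [23/40, 4/5) → index 7
j=8: u_8=163/240 ∈ [23/40, 4/5) → index 7
j=9: u_9=61/80 ∈ [23/40, 4/5) → index 7
j=10: u_10=203/240 ∈ [4/5, 17/20) → index 8
j=11: u_11=223/240 ∈ [17/20, 1) → index 10

0 1 2 2 3 5 5 7 7 7 8 10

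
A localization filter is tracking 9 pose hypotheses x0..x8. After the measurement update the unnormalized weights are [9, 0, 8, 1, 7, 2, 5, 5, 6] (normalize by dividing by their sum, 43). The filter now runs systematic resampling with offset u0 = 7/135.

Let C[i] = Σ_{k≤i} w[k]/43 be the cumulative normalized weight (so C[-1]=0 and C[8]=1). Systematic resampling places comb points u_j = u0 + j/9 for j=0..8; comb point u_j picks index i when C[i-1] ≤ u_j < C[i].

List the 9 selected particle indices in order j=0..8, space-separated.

C = [9/43, 9/43, 17/43, 18/43, 25/43, 27/43, 32/43, 37/43, 1]
j=0: u_0=7/135 ∈ [0, 9/43) → index 0
j=1: u_1=22/135 ∈ [0, 9/43) → index 0
j=2: u_2=37/135 ∈ [9/43, 17/43) → index 2
j=3: u_3=52/135 ∈ [9/43, 17/43) → index 2
j=4: u_4=67/135 ∈ [18/43, 25/43) → index 4
j=5: u_5=82/135 ∈ [25/43, 27/43) → index 5
j=6: u_6=97/135 ∈ [27/43, 32/43) → index 6
j=7: u_7=112/135 ∈ [32/43, 37/43) → index 7
j=8: u_8=127/135 ∈ [37/43, 1) → index 8

0 0 2 2 4 5 6 7 8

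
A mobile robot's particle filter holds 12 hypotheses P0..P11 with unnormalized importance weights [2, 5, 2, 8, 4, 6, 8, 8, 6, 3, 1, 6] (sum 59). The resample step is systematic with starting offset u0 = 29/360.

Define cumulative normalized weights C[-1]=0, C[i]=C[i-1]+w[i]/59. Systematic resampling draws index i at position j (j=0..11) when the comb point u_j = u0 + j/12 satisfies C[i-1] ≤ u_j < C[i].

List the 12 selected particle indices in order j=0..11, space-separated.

C = [2/59, 7/59, 9/59, 17/59, 21/59, 27/59, 35/59, 43/59, 49/59, 52/59, 53/59, 1]
j=0: u_0=29/360 ∈ [2/59, 7/59) → index 1
j=1: u_1=59/360 ∈ [9/59, 17/59) → index 3
j=2: u_2=89/360 ∈ [9/59, 17/59) → index 3
j=3: u_3=119/360 ∈ [17/59, 21/59) → index 4
j=4: u_4=149/360 ∈ [21/59, 27/59) → index 5
j=5: u_5=179/360 ∈ [27/59, 35/59) → index 6
j=6: u_6=209/360 ∈ [27/59, 35/59) → index 6
j=7: u_7=239/360 ∈ [35/59, 43/59) → index 7
j=8: u_8=269/360 ∈ [43/59, 49/59) → index 8
j=9: u_9=299/360 ∈ [49/59, 52/59) → index 9
j=10: u_10=329/360 ∈ [53/59, 1) → index 11
j=11: u_11=359/360 ∈ [53/59, 1) → index 11

1 3 3 4 5 6 6 7 8 9 11 11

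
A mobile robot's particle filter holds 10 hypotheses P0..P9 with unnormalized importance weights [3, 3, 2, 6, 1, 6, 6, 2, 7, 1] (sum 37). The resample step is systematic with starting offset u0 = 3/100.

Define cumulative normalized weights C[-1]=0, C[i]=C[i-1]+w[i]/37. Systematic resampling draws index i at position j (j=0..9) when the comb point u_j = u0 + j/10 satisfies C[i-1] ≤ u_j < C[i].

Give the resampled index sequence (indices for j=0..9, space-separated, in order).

C = [3/37, 6/37, 8/37, 14/37, 15/37, 21/37, 27/37, 29/37, 36/37, 1]
j=0: u_0=3/100 ∈ [0, 3/37) → index 0
j=1: u_1=13/100 ∈ [3/37, 6/37) → index 1
j=2: u_2=23/100 ∈ [8/37, 14/37) → index 3
j=3: u_3=33/100 ∈ [8/37, 14/37) → index 3
j=4: u_4=43/100 ∈ [15/37, 21/37) → index 5
j=5: u_5=53/100 ∈ [15/37, 21/37) → index 5
j=6: u_6=63/100 ∈ [21/37, 27/37) → index 6
j=7: u_7=73/100 ∈ [27/37, 29/37) → index 7
j=8: u_8=83/100 ∈ [29/37, 36/37) → index 8
j=9: u_9=93/100 ∈ [29/37, 36/37) → index 8

0 1 3 3 5 5 6 7 8 8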